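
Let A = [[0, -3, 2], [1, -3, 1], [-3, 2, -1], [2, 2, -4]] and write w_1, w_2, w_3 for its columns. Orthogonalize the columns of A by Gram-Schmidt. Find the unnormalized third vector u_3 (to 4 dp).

u_3 = (-0.5310, -0.9440, -1.0737, -1.1386)

w_1 = (0, 1, -3, 2); ‖w_1‖ = 3.7417, so e_1 = (0.0000, 0.2673, -0.8018, 0.5345).
e_1·w_2 = 0.0000·(-3) + 0.2673·(-3) + (-0.8018)·2 + 0.5345·2 = -1.3363.
u_2 = w_2 + 1.3363·e_1 = (-3.0000, -2.6429, 0.9286, 2.7143).
‖u_2‖ = 4.9208, so e_2 = (-0.6097, -0.5371, 0.1887, 0.5516).
e_1·w_3 = 0.0000·2 + 0.2673·1 + (-0.8018)·(-1) + 0.5345·(-4) = -1.0690; e_2·w_3 = (-0.6097)·2 + (-0.5371)·1 + 0.1887·(-1) + 0.5516·(-4) = -4.1515.
u_3 = w_3 + 1.0690·e_1 + 4.1515·e_2 = (-0.5310, -0.9440, -1.0737, -1.1386).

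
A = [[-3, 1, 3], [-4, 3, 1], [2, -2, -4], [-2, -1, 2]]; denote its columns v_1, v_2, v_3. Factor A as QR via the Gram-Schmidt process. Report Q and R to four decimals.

v_1 = (-3, -4, 2, -2); ‖v_1‖ = 5.7446, so e_1 = (-0.5222, -0.6963, 0.3482, -0.3482).
e_1·v_2 = (-0.5222)·1 + (-0.6963)·3 + 0.3482·(-2) + (-0.3482)·(-1) = -2.9593.
u_2 = v_2 + 2.9593·e_1 = (-0.5455, 0.9394, -0.9697, -2.0303).
‖u_2‖ = 2.4985, so e_2 = (-0.2183, 0.3760, -0.3881, -0.8126).
e_1·v_3 = (-0.5222)·3 + (-0.6963)·1 + 0.3482·(-4) + (-0.3482)·2 = -4.3519; e_2·v_3 = (-0.2183)·3 + 0.3760·1 + (-0.3881)·(-4) + (-0.8126)·2 = -0.3517.
u_3 = v_3 + 4.3519·e_1 + 0.3517·e_2 = (0.6505, -1.8981, -2.6214, 0.1990).
‖u_3‖ = 3.3071, so e_3 = (0.1967, -0.5739, -0.7926, 0.0602).

Q = [[-0.5222, -0.2183, 0.1967], [-0.6963, 0.3760, -0.5739], [0.3482, -0.3881, -0.7926], [-0.3482, -0.8126, 0.0602]], R = [[5.7446, -2.9593, -4.3519], [0.0000, 2.4985, -0.3517], [0.0000, 0.0000, 3.3071]]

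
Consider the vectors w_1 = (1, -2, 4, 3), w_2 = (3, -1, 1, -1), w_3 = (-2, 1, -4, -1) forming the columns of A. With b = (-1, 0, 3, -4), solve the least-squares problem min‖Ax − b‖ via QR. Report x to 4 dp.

q_1 = w_1/‖w_1‖ = (1, -2, 4, 3)/5.4772 = (0.1826, -0.3651, 0.7303, 0.5477).
r_{12} = q_1·w_2 = 1.0954.
u_2 = w_2 − 1.0954·q_1 = (2.8000, -0.6000, 0.2000, -1.6000).
‖u_2‖ = 3.2863, so q_2 = (0.8520, -0.1826, 0.0609, -0.4869).
r_{13} = q_1·w_3 = -4.1992; r_{23} = q_2·w_3 = -1.6432.
u_3 = w_3 + 4.1992·q_1 + 1.6432·q_2 = (0.1667, -0.8333, -0.8333, 0.5000).
‖u_3‖ = 1.2910, so q_3 = (0.1291, -0.6455, -0.6455, 0.3873).
Qᵀb = (-0.1826, 1.2780, -3.6148).
Back-substitute: x_3 = -3.6148/1.2910 = -2.8000.
x_2 = (1.2780 + 1.6432·(-2.8000))/3.2863 = -1.0111.
x_1 = (-0.1826 − 1.0954·(-1.0111) + 4.1992·(-2.8000))/5.4772 = -1.9778.

x = (-1.9778, -1.0111, -2.8000)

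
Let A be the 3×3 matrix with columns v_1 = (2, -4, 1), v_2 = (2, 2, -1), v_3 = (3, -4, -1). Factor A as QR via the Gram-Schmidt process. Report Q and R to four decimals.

q_1 = v_1/‖v_1‖ = (2, -4, 1)/4.5826 = (0.4364, -0.8729, 0.2182).
r_{12} = q_1·v_2 = -1.0911.
u_2 = v_2 + 1.0911·q_1 = (2.4762, 1.0476, -0.7619).
‖u_2‖ = 2.7946, so q_2 = (0.8861, 0.3749, -0.2726).
r_{13} = q_1·v_3 = 4.5826; r_{23} = q_2·v_3 = 1.4314.
u_3 = v_3 − 4.5826·q_1 − 1.4314·q_2 = (-0.2683, -0.5366, -1.6098).
‖u_3‖ = 1.7179, so q_3 = (-0.1562, -0.3123, -0.9370).

Q = [[0.4364, 0.8861, -0.1562], [-0.8729, 0.3749, -0.3123], [0.2182, -0.2726, -0.9370]], R = [[4.5826, -1.0911, 4.5826], [0.0000, 2.7946, 1.4314], [0.0000, 0.0000, 1.7179]]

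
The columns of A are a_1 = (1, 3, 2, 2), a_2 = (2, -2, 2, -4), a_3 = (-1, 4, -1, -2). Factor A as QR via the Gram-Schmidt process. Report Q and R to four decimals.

q_1 = a_1/‖a_1‖ = (1, 3, 2, 2)/4.2426 = (0.2357, 0.7071, 0.4714, 0.4714).
r_{12} = q_1·a_2 = -1.8856.
u_2 = a_2 + 1.8856·q_1 = (2.4444, -0.6667, 2.8889, -3.1111).
‖u_2‖ = 4.9441, so q_2 = (0.4944, -0.1348, 0.5843, -0.6293).
r_{13} = q_1·a_3 = 1.1785; r_{23} = q_2·a_3 = -0.3596.
u_3 = a_3 − 1.1785·q_1 + 0.3596·q_2 = (-1.1000, 3.1182, -1.3455, -2.7818).
‖u_3‖ = 4.5257, so q_3 = (-0.2431, 0.6890, -0.2973, -0.6147).

Q = [[0.2357, 0.4944, -0.2431], [0.7071, -0.1348, 0.6890], [0.4714, 0.5843, -0.2973], [0.4714, -0.6293, -0.6147]], R = [[4.2426, -1.8856, 1.1785], [0.0000, 4.9441, -0.3596], [0.0000, 0.0000, 4.5257]]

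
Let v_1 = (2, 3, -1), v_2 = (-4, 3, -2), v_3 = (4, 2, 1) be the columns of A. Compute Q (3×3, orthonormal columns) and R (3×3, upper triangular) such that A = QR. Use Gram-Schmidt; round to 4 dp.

v_1 = (2, 3, -1); ‖v_1‖ = 3.7417, so q_1 = (0.5345, 0.8018, -0.2673).
q_1·v_2 = 0.5345·(-4) + 0.8018·3 + (-0.2673)·(-2) = 0.8018.
u_2 = v_2 − 0.8018·q_1 = (-4.4286, 2.3571, -1.7857).
‖u_2‖ = 5.3251, so q_2 = (-0.8316, 0.4426, -0.3353).
q_1·v_3 = 0.5345·4 + 0.8018·2 + (-0.2673)·1 = 3.4744; q_2·v_3 = (-0.8316)·4 + 0.4426·2 + (-0.3353)·1 = -2.7766.
u_3 = v_3 − 3.4744·q_1 + 2.7766·q_2 = (-0.1662, 0.4433, 0.9975).
‖u_3‖ = 1.1041, so q_3 = (-0.1506, 0.4015, 0.9034).

Q = [[0.5345, -0.8316, -0.1506], [0.8018, 0.4426, 0.4015], [-0.2673, -0.3353, 0.9034]], R = [[3.7417, 0.8018, 3.4744], [0.0000, 5.3251, -2.7766], [0.0000, 0.0000, 1.1041]]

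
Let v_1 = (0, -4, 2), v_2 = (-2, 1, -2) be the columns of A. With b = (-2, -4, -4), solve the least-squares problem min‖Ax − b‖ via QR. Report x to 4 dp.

v_1 = (0, -4, 2); ‖v_1‖ = 4.4721, so e_1 = (0.0000, -0.8944, 0.4472).
e_1·v_2 = 0.0000·(-2) + (-0.8944)·1 + 0.4472·(-2) = -1.7889.
u_2 = v_2 + 1.7889·e_1 = (-2.0000, -0.6000, -1.2000).
‖u_2‖ = 2.4083, so e_2 = (-0.8305, -0.2491, -0.4983).
Qᵀb = (1.7889, 4.6505).
Back-substitute: x_2 = 4.6505/2.4083 = 1.9310.
x_1 = (1.7889 + 1.7889·1.9310)/4.4721 = 1.1724.

x = (1.1724, 1.9310)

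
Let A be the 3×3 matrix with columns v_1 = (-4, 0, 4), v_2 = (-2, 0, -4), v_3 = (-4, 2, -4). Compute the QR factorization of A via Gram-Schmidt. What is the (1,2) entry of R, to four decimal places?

r_{12} = -1.4142

v_1 = (-4, 0, 4); ‖v_1‖ = 5.6569, so q_1 = (-0.7071, 0.0000, 0.7071).
r_{12} = q_1·v_2 = -1.4142.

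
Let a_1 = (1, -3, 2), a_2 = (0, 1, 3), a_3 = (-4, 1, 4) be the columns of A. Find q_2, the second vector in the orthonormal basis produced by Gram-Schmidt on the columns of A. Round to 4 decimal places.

q_2 = (-0.0701, 0.5371, 0.8406)

a_1 = (1, -3, 2); ‖a_1‖ = 3.7417, so q_1 = (0.2673, -0.8018, 0.5345).
q_1·a_2 = 0.2673·0 + (-0.8018)·1 + 0.5345·3 = 0.8018.
u_2 = a_2 − 0.8018·q_1 = (-0.2143, 1.6429, 2.5714).
‖u_2‖ = 3.0589, so q_2 = (-0.0701, 0.5371, 0.8406).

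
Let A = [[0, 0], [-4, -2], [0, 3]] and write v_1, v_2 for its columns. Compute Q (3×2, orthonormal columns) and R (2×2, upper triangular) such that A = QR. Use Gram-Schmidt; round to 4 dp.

Q = [[0.0000, 0.0000], [-1.0000, 0.0000], [0.0000, 1.0000]], R = [[4.0000, 2.0000], [0.0000, 3.0000]]

v_1 = (0, -4, 0); ‖v_1‖ = 4.0000, so e_1 = (0.0000, -1.0000, 0.0000).
e_1·v_2 = 0.0000·0 + (-1.0000)·(-2) + 0.0000·3 = 2.0000.
u_2 = v_2 − 2.0000·e_1 = (0.0000, 0.0000, 3.0000).
‖u_2‖ = 3.0000, so e_2 = (0.0000, 0.0000, 1.0000).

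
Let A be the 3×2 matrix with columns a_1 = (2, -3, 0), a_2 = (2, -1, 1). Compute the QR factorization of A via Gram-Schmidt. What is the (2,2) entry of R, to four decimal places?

r_{22} = 1.4936

a_1 = (2, -3, 0); ‖a_1‖ = 3.6056, so q_1 = (0.5547, -0.8321, 0.0000).
q_1·a_2 = 0.5547·2 + (-0.8321)·(-1) + 0.0000·1 = 1.9415.
u_2 = a_2 − 1.9415·q_1 = (0.9231, 0.6154, 1.0000).
r_{22} = ‖u_2‖ = 1.4936.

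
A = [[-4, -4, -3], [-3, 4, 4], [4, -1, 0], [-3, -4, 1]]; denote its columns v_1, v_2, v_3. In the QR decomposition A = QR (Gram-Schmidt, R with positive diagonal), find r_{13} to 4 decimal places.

r_{13} = -0.4243

e_1 = v_1/‖v_1‖ = (-4, -3, 4, -3)/7.0711 = (-0.5657, -0.4243, 0.5657, -0.4243).
r_{13} = e_1·v_3 = -0.4243.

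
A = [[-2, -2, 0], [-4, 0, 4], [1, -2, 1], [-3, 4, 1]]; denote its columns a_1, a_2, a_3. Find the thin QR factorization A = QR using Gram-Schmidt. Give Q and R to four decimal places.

a_1 = (-2, -4, 1, -3); ‖a_1‖ = 5.4772, so e_1 = (-0.3651, -0.7303, 0.1826, -0.5477).
e_1·a_2 = (-0.3651)·(-2) + (-0.7303)·0 + 0.1826·(-2) + (-0.5477)·4 = -1.8257.
u_2 = a_2 + 1.8257·e_1 = (-2.6667, -1.3333, -1.6667, 3.0000).
‖u_2‖ = 4.5461, so e_2 = (-0.5866, -0.2933, -0.3666, 0.6599).
e_1·a_3 = (-0.3651)·0 + (-0.7303)·4 + 0.1826·1 + (-0.5477)·1 = -3.2863; e_2·a_3 = (-0.5866)·0 + (-0.2933)·4 + (-0.3666)·1 + 0.6599·1 = -0.8799.
u_3 = a_3 + 3.2863·e_1 + 0.8799·e_2 = (-1.7161, 1.3419, 1.2774, -0.2194).
‖u_3‖ = 2.5349, so e_3 = (-0.6770, 0.5294, 0.5039, -0.0865).

Q = [[-0.3651, -0.5866, -0.6770], [-0.7303, -0.2933, 0.5294], [0.1826, -0.3666, 0.5039], [-0.5477, 0.6599, -0.0865]], R = [[5.4772, -1.8257, -3.2863], [0.0000, 4.5461, -0.8799], [0.0000, 0.0000, 2.5349]]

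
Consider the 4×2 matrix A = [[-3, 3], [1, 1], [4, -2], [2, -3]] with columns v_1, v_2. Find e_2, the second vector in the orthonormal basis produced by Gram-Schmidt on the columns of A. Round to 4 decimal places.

v_1 = (-3, 1, 4, 2); ‖v_1‖ = 5.4772, so e_1 = (-0.5477, 0.1826, 0.7303, 0.3651).
e_1·v_2 = (-0.5477)·3 + 0.1826·1 + 0.7303·(-2) + 0.3651·(-3) = -4.0166.
u_2 = v_2 + 4.0166·e_1 = (0.8000, 1.7333, 0.9333, -1.5333).
‖u_2‖ = 2.6204, so e_2 = (0.3053, 0.6615, 0.3562, -0.5851).

e_2 = (0.3053, 0.6615, 0.3562, -0.5851)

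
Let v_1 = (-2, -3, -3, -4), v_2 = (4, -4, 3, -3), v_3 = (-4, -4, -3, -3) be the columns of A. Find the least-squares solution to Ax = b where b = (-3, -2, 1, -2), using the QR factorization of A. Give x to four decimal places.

q_1 = v_1/‖v_1‖ = (-2, -3, -3, -4)/6.1644 = (-0.3244, -0.4867, -0.4867, -0.6489).
r_{12} = q_1·v_2 = 1.1355.
u_2 = v_2 − 1.1355·q_1 = (4.3684, -3.4474, 3.5526, -2.2632).
‖u_2‖ = 6.9793, so q_2 = (0.6259, -0.4939, 0.5090, -0.3243).
r_{13} = q_1·v_3 = 6.6511; r_{23} = q_2·v_3 = -1.0821.
u_3 = v_3 − 6.6511·q_1 + 1.0821·q_2 = (-1.1648, -1.2977, 0.7877, 0.9649).
‖u_3‖ = 2.1429, so q_3 = (-0.5435, -0.6056, 0.3676, 0.4503).
Qᵀb = (2.7578, 0.2677, 2.3088).
Back-substitute: x_3 = 2.3088/2.1429 = 1.0774.
x_2 = (0.2677 + 1.0821·1.0774)/6.9793 = 0.2054.
x_1 = (2.7578 − 1.1355·0.2054 − 6.6511·1.0774)/6.1644 = -0.7529.

x = (-0.7529, 0.2054, 1.0774)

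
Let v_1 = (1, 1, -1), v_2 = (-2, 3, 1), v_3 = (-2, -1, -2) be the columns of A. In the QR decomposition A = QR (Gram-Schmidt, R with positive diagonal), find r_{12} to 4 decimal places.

v_1 = (1, 1, -1); ‖v_1‖ = 1.7321, so q_1 = (0.5774, 0.5774, -0.5774).
r_{12} = q_1·v_2 = 0.0000.

r_{12} = 0.0000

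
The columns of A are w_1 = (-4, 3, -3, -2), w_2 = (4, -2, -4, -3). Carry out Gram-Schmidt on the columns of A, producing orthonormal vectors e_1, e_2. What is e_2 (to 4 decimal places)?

w_1 = (-4, 3, -3, -2); ‖w_1‖ = 6.1644, so e_1 = (-0.6489, 0.4867, -0.4867, -0.3244).
e_1·w_2 = (-0.6489)·4 + 0.4867·(-2) + (-0.4867)·(-4) + (-0.3244)·(-3) = -0.6489.
u_2 = w_2 + 0.6489·e_1 = (3.5789, -1.6842, -4.3158, -3.2105).
‖u_2‖ = 6.6767, so e_2 = (0.5360, -0.2523, -0.6464, -0.4809).

e_2 = (0.5360, -0.2523, -0.6464, -0.4809)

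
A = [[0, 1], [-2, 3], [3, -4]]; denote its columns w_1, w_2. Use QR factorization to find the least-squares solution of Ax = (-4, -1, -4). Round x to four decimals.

x = (-7.0000, -4.5000)

q_1 = w_1/‖w_1‖ = (0, -2, 3)/3.6056 = (0.0000, -0.5547, 0.8321).
r_{12} = q_1·w_2 = -4.9923.
u_2 = w_2 + 4.9923·q_1 = (1.0000, 0.2308, 0.1538).
‖u_2‖ = 1.0377, so q_2 = (0.9636, 0.2224, 0.1482).
Qᵀb = (-2.7735, -4.6699).
Back-substitute: x_2 = -4.6699/1.0377 = -4.5000.
x_1 = (-2.7735 + 4.9923·(-4.5000))/3.6056 = -7.0000.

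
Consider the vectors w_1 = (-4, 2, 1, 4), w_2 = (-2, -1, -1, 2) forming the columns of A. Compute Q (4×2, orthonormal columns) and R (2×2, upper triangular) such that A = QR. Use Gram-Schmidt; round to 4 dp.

e_1 = w_1/‖w_1‖ = (-4, 2, 1, 4)/6.0828 = (-0.6576, 0.3288, 0.1644, 0.6576).
r_{12} = e_1·w_2 = 2.1372.
u_2 = w_2 − 2.1372·e_1 = (-0.5946, -1.7027, -1.3514, 0.5946).
‖u_2‖ = 2.3308, so e_2 = (-0.2551, -0.7305, -0.5798, 0.2551).

Q = [[-0.6576, -0.2551], [0.3288, -0.7305], [0.1644, -0.5798], [0.6576, 0.2551]], R = [[6.0828, 2.1372], [0.0000, 2.3308]]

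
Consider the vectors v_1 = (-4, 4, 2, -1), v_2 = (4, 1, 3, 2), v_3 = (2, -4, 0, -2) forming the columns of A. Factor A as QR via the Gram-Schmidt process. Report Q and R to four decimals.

v_1 = (-4, 4, 2, -1); ‖v_1‖ = 6.0828, so q_1 = (-0.6576, 0.6576, 0.3288, -0.1644).
q_1·v_2 = (-0.6576)·4 + 0.6576·1 + 0.3288·3 + (-0.1644)·2 = -1.3152.
u_2 = v_2 + 1.3152·q_1 = (3.1351, 1.8649, 3.4324, 1.7838).
‖u_2‖ = 5.3170, so q_2 = (0.5896, 0.3507, 0.6456, 0.3355).
q_1·v_3 = (-0.6576)·2 + 0.6576·(-4) + 0.3288·0 + (-0.1644)·(-2) = -3.6168; q_2·v_3 = 0.5896·2 + 0.3507·(-4) + 0.6456·0 + 0.3355·(-2) = -0.8946.
u_3 = v_3 + 3.6168·q_1 + 0.8946·q_2 = (0.1491, -1.3078, 1.7667, -2.2945).
‖u_3‖ = 3.1810, so q_3 = (0.0469, -0.4111, 0.5554, -0.7213).

Q = [[-0.6576, 0.5896, 0.0469], [0.6576, 0.3507, -0.4111], [0.3288, 0.6456, 0.5554], [-0.1644, 0.3355, -0.7213]], R = [[6.0828, -1.3152, -3.6168], [0.0000, 5.3170, -0.8946], [0.0000, 0.0000, 3.1810]]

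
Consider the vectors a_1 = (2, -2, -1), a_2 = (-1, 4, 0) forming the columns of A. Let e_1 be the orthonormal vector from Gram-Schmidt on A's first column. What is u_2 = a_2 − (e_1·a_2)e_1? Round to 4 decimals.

u_2 = (1.2222, 1.7778, -1.1111)

e_1 = a_1/‖a_1‖ = (2, -2, -1)/3.0000 = (0.6667, -0.6667, -0.3333).
r_{12} = e_1·a_2 = -3.3333.
u_2 = a_2 + 3.3333·e_1 = (1.2222, 1.7778, -1.1111).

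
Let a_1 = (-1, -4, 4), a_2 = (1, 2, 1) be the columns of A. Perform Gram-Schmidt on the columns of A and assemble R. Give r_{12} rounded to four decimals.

a_1 = (-1, -4, 4); ‖a_1‖ = 5.7446, so e_1 = (-0.1741, -0.6963, 0.6963).
r_{12} = e_1·a_2 = -0.8704.

r_{12} = -0.8704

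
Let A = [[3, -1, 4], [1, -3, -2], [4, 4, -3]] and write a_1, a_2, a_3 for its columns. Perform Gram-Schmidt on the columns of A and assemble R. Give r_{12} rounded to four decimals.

a_1 = (3, 1, 4); ‖a_1‖ = 5.0990, so q_1 = (0.5883, 0.1961, 0.7845).
r_{12} = q_1·a_2 = 1.9612.

r_{12} = 1.9612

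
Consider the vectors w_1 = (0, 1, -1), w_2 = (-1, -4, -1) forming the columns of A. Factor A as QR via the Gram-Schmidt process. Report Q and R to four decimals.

w_1 = (0, 1, -1); ‖w_1‖ = 1.4142, so q_1 = (0.0000, 0.7071, -0.7071).
q_1·w_2 = 0.0000·(-1) + 0.7071·(-4) + (-0.7071)·(-1) = -2.1213.
u_2 = w_2 + 2.1213·q_1 = (-1.0000, -2.5000, -2.5000).
‖u_2‖ = 3.6742, so q_2 = (-0.2722, -0.6804, -0.6804).

Q = [[0.0000, -0.2722], [0.7071, -0.6804], [-0.7071, -0.6804]], R = [[1.4142, -2.1213], [0.0000, 3.6742]]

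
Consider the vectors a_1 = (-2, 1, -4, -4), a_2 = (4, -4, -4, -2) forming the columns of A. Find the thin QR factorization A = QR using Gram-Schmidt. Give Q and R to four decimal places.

q_1 = a_1/‖a_1‖ = (-2, 1, -4, -4)/6.0828 = (-0.3288, 0.1644, -0.6576, -0.6576).
r_{12} = q_1·a_2 = 1.9728.
u_2 = a_2 − 1.9728·q_1 = (4.6486, -4.3243, -2.7027, -0.7027).
‖u_2‖ = 6.9360, so q_2 = (0.6702, -0.6235, -0.3897, -0.1013).

Q = [[-0.3288, 0.6702], [0.1644, -0.6235], [-0.6576, -0.3897], [-0.6576, -0.1013]], R = [[6.0828, 1.9728], [0.0000, 6.9360]]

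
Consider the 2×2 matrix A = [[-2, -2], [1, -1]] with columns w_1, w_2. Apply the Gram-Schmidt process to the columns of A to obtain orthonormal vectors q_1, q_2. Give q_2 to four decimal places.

q_2 = (-0.4472, -0.8944)

w_1 = (-2, 1); ‖w_1‖ = 2.2361, so q_1 = (-0.8944, 0.4472).
q_1·w_2 = (-0.8944)·(-2) + 0.4472·(-1) = 1.3416.
u_2 = w_2 − 1.3416·q_1 = (-0.8000, -1.6000).
‖u_2‖ = 1.7889, so q_2 = (-0.4472, -0.8944).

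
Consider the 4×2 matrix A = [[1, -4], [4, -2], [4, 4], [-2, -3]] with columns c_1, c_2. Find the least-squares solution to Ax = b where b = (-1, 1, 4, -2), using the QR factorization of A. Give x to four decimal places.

c_1 = (1, 4, 4, -2); ‖c_1‖ = 6.0828, so e_1 = (0.1644, 0.6576, 0.6576, -0.3288).
e_1·c_2 = 0.1644·(-4) + 0.6576·(-2) + 0.6576·4 + (-0.3288)·(-3) = 1.6440.
u_2 = c_2 − 1.6440·e_1 = (-4.2703, -3.0811, 2.9189, -2.4595).
‖u_2‖ = 6.5036, so e_2 = (-0.6566, -0.4737, 0.4488, -0.3782).
Qᵀb = (3.7812, 2.7344).
Back-substitute: x_2 = 2.7344/6.5036 = 0.4204.
x_1 = (3.7812 − 1.6440·0.4204)/6.0828 = 0.5080.

x = (0.5080, 0.4204)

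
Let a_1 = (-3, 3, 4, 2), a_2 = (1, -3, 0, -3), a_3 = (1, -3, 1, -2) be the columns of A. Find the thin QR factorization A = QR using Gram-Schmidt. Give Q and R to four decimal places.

a_1 = (-3, 3, 4, 2); ‖a_1‖ = 6.1644, so q_1 = (-0.4867, 0.4867, 0.6489, 0.3244).
q_1·a_2 = (-0.4867)·1 + 0.4867·(-3) + 0.6489·0 + 0.3244·(-3) = -2.9200.
u_2 = a_2 + 2.9200·q_1 = (-0.4211, -1.5789, 1.8947, -2.0526).
‖u_2‖ = 3.2363, so q_2 = (-0.1301, -0.4879, 0.5855, -0.6343).
q_1·a_3 = (-0.4867)·1 + 0.4867·(-3) + 0.6489·1 + 0.3244·(-2) = -1.9467; q_2·a_3 = (-0.1301)·1 + (-0.4879)·(-3) + 0.5855·1 + (-0.6343)·(-2) = 3.1875.
u_3 = a_3 + 1.9467·q_1 − 3.1875·q_2 = (0.4673, -0.4975, 0.3970, 0.6533).
‖u_3‖ = 1.0248, so q_3 = (0.4560, -0.4854, 0.3874, 0.6374).

Q = [[-0.4867, -0.1301, 0.4560], [0.4867, -0.4879, -0.4854], [0.6489, 0.5855, 0.3874], [0.3244, -0.6343, 0.6374]], R = [[6.1644, -2.9200, -1.9467], [0.0000, 3.2363, 3.1875], [0.0000, 0.0000, 1.0248]]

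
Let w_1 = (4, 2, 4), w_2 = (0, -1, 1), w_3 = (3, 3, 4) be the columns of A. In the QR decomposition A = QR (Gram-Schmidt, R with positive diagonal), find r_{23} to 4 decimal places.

w_1 = (4, 2, 4); ‖w_1‖ = 6.0000, so q_1 = (0.6667, 0.3333, 0.6667).
q_1·w_2 = 0.6667·0 + 0.3333·(-1) + 0.6667·1 = 0.3333.
u_2 = w_2 − 0.3333·q_1 = (-0.2222, -1.1111, 0.7778).
‖u_2‖ = 1.3744, so q_2 = (-0.1617, -0.8085, 0.5659).
r_{23} = q_2·w_3 = -0.6468.

r_{23} = -0.6468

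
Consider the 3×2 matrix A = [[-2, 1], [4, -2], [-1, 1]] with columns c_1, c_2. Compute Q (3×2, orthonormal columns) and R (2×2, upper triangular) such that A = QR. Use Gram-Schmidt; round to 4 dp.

Q = [[-0.4364, -0.0976], [0.8729, 0.1952], [-0.2182, 0.9759]], R = [[4.5826, -2.4004], [0.0000, 0.4880]]

c_1 = (-2, 4, -1); ‖c_1‖ = 4.5826, so q_1 = (-0.4364, 0.8729, -0.2182).
q_1·c_2 = (-0.4364)·1 + 0.8729·(-2) + (-0.2182)·1 = -2.4004.
u_2 = c_2 + 2.4004·q_1 = (-0.0476, 0.0952, 0.4762).
‖u_2‖ = 0.4880, so q_2 = (-0.0976, 0.1952, 0.9759).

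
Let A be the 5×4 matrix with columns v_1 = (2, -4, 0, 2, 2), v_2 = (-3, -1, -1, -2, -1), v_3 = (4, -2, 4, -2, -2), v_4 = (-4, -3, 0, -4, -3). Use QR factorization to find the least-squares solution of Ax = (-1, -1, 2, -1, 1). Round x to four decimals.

v_1 = (2, -4, 0, 2, 2); ‖v_1‖ = 5.2915, so q_1 = (0.3780, -0.7559, 0.0000, 0.3780, 0.3780).
q_1·v_2 = 0.3780·(-3) + (-0.7559)·(-1) + 0.0000·(-1) + 0.3780·(-2) + 0.3780·(-1) = -1.5119.
u_2 = v_2 + 1.5119·q_1 = (-2.4286, -2.1429, -1.0000, -1.4286, -0.4286).
‖u_2‖ = 3.7033, so q_2 = (-0.6558, -0.5786, -0.2700, -0.3858, -0.1157).
q_1·v_3 = 0.3780·4 + (-0.7559)·(-2) + 0.0000·4 + 0.3780·(-2) + 0.3780·(-2) = 1.5119; q_2·v_3 = (-0.6558)·4 + (-0.5786)·(-2) + (-0.2700)·4 + (-0.3858)·(-2) + (-0.1157)·(-2) = -1.5430.
u_3 = v_3 − 1.5119·q_1 + 1.5430·q_2 = (2.4167, -1.7500, 3.5833, -3.1667, -2.7500).
‖u_3‖ = 6.2716, so q_3 = (0.3853, -0.2790, 0.5714, -0.5049, -0.4385).
q_1·v_4 = 0.3780·(-4) + (-0.7559)·(-3) + 0.0000·0 + 0.3780·(-4) + 0.3780·(-3) = -1.8898; q_2·v_4 = (-0.6558)·(-4) + (-0.5786)·(-3) + (-0.2700)·0 + (-0.3858)·(-4) + (-0.1157)·(-3) = 6.2493; q_3·v_4 = 0.3853·(-4) + (-0.2790)·(-3) + 0.5714·0 + (-0.5049)·(-4) + (-0.4385)·(-3) = 2.6309.
u_4 = v_4 + 1.8898·q_1 − 6.2493·q_2 − 2.6309·q_3 = (-0.2013, -0.0784, 0.1843, 0.4534, -0.4089).
‖u_4‖ = 0.6733, so q_4 = (-0.2989, -0.1164, 0.2737, 0.6733, -0.6073).
Qᵀb = (0.3780, 0.9644, 1.1029, -0.3178).
Back-substitute: x_4 = -0.3178/0.6733 = -0.4720.
x_3 = (1.1029 − 2.6309·(-0.4720))/6.2716 = 0.3738.
x_2 = (0.9644 + 1.5430·0.3738 − 6.2493·(-0.4720))/3.7033 = 1.2126.
x_1 = (0.3780 + 1.5119·1.2126 − 1.5119·0.3738 + 1.8898·(-0.4720))/5.2915 = 0.1425.

x = (0.1425, 1.2126, 0.3738, -0.4720)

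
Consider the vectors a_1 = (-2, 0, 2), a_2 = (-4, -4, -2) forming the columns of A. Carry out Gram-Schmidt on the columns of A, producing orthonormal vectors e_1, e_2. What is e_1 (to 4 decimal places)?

e_1 = a_1/‖a_1‖ = (-2, 0, 2)/2.8284 = (-0.7071, 0.0000, 0.7071).

e_1 = (-0.7071, 0.0000, 0.7071)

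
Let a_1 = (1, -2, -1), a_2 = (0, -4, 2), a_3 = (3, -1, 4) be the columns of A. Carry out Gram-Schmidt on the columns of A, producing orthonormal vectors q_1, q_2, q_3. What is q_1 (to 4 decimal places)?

q_1 = (0.4082, -0.8165, -0.4082)

q_1 = a_1/‖a_1‖ = (1, -2, -1)/2.4495 = (0.4082, -0.8165, -0.4082).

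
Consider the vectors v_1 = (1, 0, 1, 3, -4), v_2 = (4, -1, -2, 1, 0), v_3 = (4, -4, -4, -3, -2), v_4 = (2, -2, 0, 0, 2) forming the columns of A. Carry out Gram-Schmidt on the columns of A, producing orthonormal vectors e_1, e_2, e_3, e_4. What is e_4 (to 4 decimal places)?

e_1 = v_1/‖v_1‖ = (1, 0, 1, 3, -4)/5.1962 = (0.1925, 0.0000, 0.1925, 0.5774, -0.7698).
r_{12} = e_1·v_2 = 0.9623.
u_2 = v_2 − 0.9623·e_1 = (3.8148, -1.0000, -2.1852, 0.4444, 0.7407).
‖u_2‖ = 4.5907, so e_2 = (0.8310, -0.2178, -0.4760, 0.0968, 0.1614).
r_{13} = e_1·v_3 = -0.1925; r_{23} = e_2·v_3 = 5.4862.
u_3 = v_3 + 0.1925·e_1 − 5.4862·e_2 = (-0.5220, -2.8049, -1.3515, -3.4200, -3.0334).
‖u_3‖ = 5.5556, so e_3 = (-0.0940, -0.5049, -0.2433, -0.6156, -0.5460).
r_{14} = e_1·v_4 = -1.1547; r_{24} = e_2·v_4 = 2.4204; r_{34} = e_3·v_4 = -0.2702.
u_4 = v_4 + 1.1547·e_1 − 2.4204·e_2 + 0.2702·e_3 = (0.1855, -1.6092, 1.3086, 0.2660, 0.5731).
‖u_4‖ = 2.1761, so e_4 = (0.0853, -0.7395, 0.6014, 0.1222, 0.2633).

e_4 = (0.0853, -0.7395, 0.6014, 0.1222, 0.2633)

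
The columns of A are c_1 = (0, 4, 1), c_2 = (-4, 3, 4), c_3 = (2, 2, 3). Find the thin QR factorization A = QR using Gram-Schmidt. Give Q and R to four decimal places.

q_1 = c_1/‖c_1‖ = (0, 4, 1)/4.1231 = (0.0000, 0.9701, 0.2425).
r_{12} = q_1·c_2 = 3.8806.
u_2 = c_2 − 3.8806·q_1 = (-4.0000, -0.7647, 3.0588).
‖u_2‖ = 5.0932, so q_2 = (-0.7854, -0.1501, 0.6006).
r_{13} = q_1·c_3 = 2.6679; r_{23} = q_2·c_3 = -0.0693.
u_3 = c_3 − 2.6679·q_1 + 0.0693·q_2 = (1.9456, -0.5986, 2.3946).
‖u_3‖ = 3.1429, so q_3 = (0.6190, -0.1905, 0.7619).

Q = [[0.0000, -0.7854, 0.6190], [0.9701, -0.1501, -0.1905], [0.2425, 0.6006, 0.7619]], R = [[4.1231, 3.8806, 2.6679], [0.0000, 5.0932, -0.0693], [0.0000, 0.0000, 3.1429]]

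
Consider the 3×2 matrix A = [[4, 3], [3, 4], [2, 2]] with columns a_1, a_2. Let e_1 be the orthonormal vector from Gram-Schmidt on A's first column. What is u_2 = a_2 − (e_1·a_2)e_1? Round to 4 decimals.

u_2 = (-0.8621, 1.1034, 0.0690)

e_1 = a_1/‖a_1‖ = (4, 3, 2)/5.3852 = (0.7428, 0.5571, 0.3714).
r_{12} = e_1·a_2 = 5.1995.
u_2 = a_2 − 5.1995·e_1 = (-0.8621, 1.1034, 0.0690).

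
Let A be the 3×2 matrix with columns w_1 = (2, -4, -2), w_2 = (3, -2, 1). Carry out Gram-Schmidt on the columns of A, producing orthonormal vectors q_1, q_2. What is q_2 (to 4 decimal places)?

q_1 = w_1/‖w_1‖ = (2, -4, -2)/4.8990 = (0.4082, -0.8165, -0.4082).
r_{12} = q_1·w_2 = 2.4495.
u_2 = w_2 − 2.4495·q_1 = (2.0000, 0.0000, 2.0000).
‖u_2‖ = 2.8284, so q_2 = (0.7071, 0.0000, 0.7071).

q_2 = (0.7071, 0.0000, 0.7071)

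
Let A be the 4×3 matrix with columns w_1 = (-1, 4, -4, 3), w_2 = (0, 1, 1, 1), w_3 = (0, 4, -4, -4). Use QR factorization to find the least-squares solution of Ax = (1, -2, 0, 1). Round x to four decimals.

w_1 = (-1, 4, -4, 3); ‖w_1‖ = 6.4807, so q_1 = (-0.1543, 0.6172, -0.6172, 0.4629).
q_1·w_2 = (-0.1543)·0 + 0.6172·1 + (-0.6172)·1 + 0.4629·1 = 0.4629.
u_2 = w_2 − 0.4629·q_1 = (0.0714, 0.7143, 1.2857, 0.7857).
‖u_2‖ = 1.6690, so q_2 = (0.0428, 0.4280, 0.7703, 0.4708).
q_1·w_3 = (-0.1543)·0 + 0.6172·4 + (-0.6172)·(-4) + 0.4629·(-4) = 3.0861; q_2·w_3 = 0.0428·0 + 0.4280·4 + 0.7703·(-4) + 0.4708·(-4) = -3.2525.
u_3 = w_3 − 3.0861·q_1 + 3.2525·q_2 = (0.6154, 3.4872, 0.4103, -3.8974).
‖u_3‖ = 5.2818, so q_3 = (0.1165, 0.6602, 0.0777, -0.7379).
Qᵀb = (-0.9258, -0.3424, -1.9418).
Back-substitute: x_3 = -1.9418/5.2818 = -0.3676.
x_2 = (-0.3424 + 3.2525·(-0.3676))/1.6690 = -0.9216.
x_1 = (-0.9258 − 0.4629·(-0.9216) − 3.0861·(-0.3676))/6.4807 = 0.0980.

x = (0.0980, -0.9216, -0.3676)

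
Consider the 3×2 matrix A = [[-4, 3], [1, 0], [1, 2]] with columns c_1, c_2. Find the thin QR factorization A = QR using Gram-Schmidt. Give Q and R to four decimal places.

Q = [[-0.9428, 0.2851], [0.2357, 0.2036], [0.2357, 0.9366]], R = [[4.2426, -2.3570], [0.0000, 2.7285]]

c_1 = (-4, 1, 1); ‖c_1‖ = 4.2426, so q_1 = (-0.9428, 0.2357, 0.2357).
q_1·c_2 = (-0.9428)·3 + 0.2357·0 + 0.2357·2 = -2.3570.
u_2 = c_2 + 2.3570·q_1 = (0.7778, 0.5556, 2.5556).
‖u_2‖ = 2.7285, so q_2 = (0.2851, 0.2036, 0.9366).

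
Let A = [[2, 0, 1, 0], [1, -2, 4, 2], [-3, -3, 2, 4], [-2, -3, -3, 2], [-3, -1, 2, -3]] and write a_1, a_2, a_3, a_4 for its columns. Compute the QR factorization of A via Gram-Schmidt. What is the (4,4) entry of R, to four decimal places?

r_{44} = 3.5270

a_1 = (2, 1, -3, -2, -3); ‖a_1‖ = 5.1962, so e_1 = (0.3849, 0.1925, -0.5774, -0.3849, -0.5774).
e_1·a_2 = 0.3849·0 + 0.1925·(-2) + (-0.5774)·(-3) + (-0.3849)·(-3) + (-0.5774)·(-1) = 3.0792.
u_2 = a_2 − 3.0792·e_1 = (-1.1852, -2.5926, -1.2222, -1.8148, 0.7778).
‖u_2‖ = 3.6768, so e_2 = (-0.3223, -0.7051, -0.3324, -0.4936, 0.2115).
e_1·a_3 = 0.3849·1 + 0.1925·4 + (-0.5774)·2 + (-0.3849)·(-3) + (-0.5774)·2 = 0.0000; e_2·a_3 = (-0.3223)·1 + (-0.7051)·4 + (-0.3324)·2 + (-0.4936)·(-3) + 0.2115·2 = -1.9039.
u_3 = a_3 + 0.0000·e_1 + 1.9039·e_2 = (0.3863, 2.6575, 1.3671, -3.9397, 2.4027).
‖u_3‖ = 5.5114, so e_3 = (0.0701, 0.4822, 0.2481, -0.7148, 0.4360).
e_1·a_4 = 0.3849·0 + 0.1925·2 + (-0.5774)·4 + (-0.3849)·2 + (-0.5774)·(-3) = -0.9623; e_2·a_4 = (-0.3223)·0 + (-0.7051)·2 + (-0.3324)·4 + (-0.4936)·2 + 0.2115·(-3) = -4.3617; e_3·a_4 = 0.0701·0 + 0.4822·2 + 0.2481·4 + (-0.7148)·2 + 0.4360·(-3) = -0.7809.
u_4 = a_4 + 0.9623·e_1 + 4.3617·e_2 + 0.7809·e_3 = (-0.9809, -0.5138, 2.1882, -1.0815, -2.2924).
r_{44} = ‖u_4‖ = 3.5270.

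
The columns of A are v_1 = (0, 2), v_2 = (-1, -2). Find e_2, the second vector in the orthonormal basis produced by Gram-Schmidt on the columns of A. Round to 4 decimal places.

e_2 = (-1.0000, 0.0000)

v_1 = (0, 2); ‖v_1‖ = 2.0000, so e_1 = (0.0000, 1.0000).
e_1·v_2 = 0.0000·(-1) + 1.0000·(-2) = -2.0000.
u_2 = v_2 + 2.0000·e_1 = (-1.0000, 0.0000).
‖u_2‖ = 1.0000, so e_2 = (-1.0000, 0.0000).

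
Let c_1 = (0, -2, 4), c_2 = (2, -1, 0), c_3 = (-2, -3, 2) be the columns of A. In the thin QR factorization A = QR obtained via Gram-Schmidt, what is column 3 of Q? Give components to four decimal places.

c_1 = (0, -2, 4); ‖c_1‖ = 4.4721, so e_1 = (0.0000, -0.4472, 0.8944).
e_1·c_2 = 0.0000·2 + (-0.4472)·(-1) + 0.8944·0 = 0.4472.
u_2 = c_2 − 0.4472·e_1 = (2.0000, -0.8000, -0.4000).
‖u_2‖ = 2.1909, so e_2 = (0.9129, -0.3651, -0.1826).
e_1·c_3 = 0.0000·(-2) + (-0.4472)·(-3) + 0.8944·2 = 3.1305; e_2·c_3 = 0.9129·(-2) + (-0.3651)·(-3) + (-0.1826)·2 = -1.0954.
u_3 = c_3 − 3.1305·e_1 + 1.0954·e_2 = (-1.0000, -2.0000, -1.0000).
‖u_3‖ = 2.4495, so e_3 = (-0.4082, -0.8165, -0.4082).

e_3 = (-0.4082, -0.8165, -0.4082)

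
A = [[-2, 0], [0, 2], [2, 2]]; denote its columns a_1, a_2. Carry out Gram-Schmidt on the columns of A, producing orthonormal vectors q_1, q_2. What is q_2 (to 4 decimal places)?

a_1 = (-2, 0, 2); ‖a_1‖ = 2.8284, so q_1 = (-0.7071, 0.0000, 0.7071).
q_1·a_2 = (-0.7071)·0 + 0.0000·2 + 0.7071·2 = 1.4142.
u_2 = a_2 − 1.4142·q_1 = (1.0000, 2.0000, 1.0000).
‖u_2‖ = 2.4495, so q_2 = (0.4082, 0.8165, 0.4082).

q_2 = (0.4082, 0.8165, 0.4082)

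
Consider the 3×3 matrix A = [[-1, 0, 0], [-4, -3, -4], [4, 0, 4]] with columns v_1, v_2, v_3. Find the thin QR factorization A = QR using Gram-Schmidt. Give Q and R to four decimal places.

e_1 = v_1/‖v_1‖ = (-1, -4, 4)/5.7446 = (-0.1741, -0.6963, 0.6963).
r_{12} = e_1·v_2 = 2.0889.
u_2 = v_2 − 2.0889·e_1 = (0.3636, -1.5455, -1.4545).
‖u_2‖ = 2.1532, so e_2 = (0.1689, -0.7177, -0.6755).
r_{13} = e_1·v_3 = 5.5705; r_{23} = e_2·v_3 = 0.1689.
u_3 = v_3 − 5.5705·e_1 − 0.1689·e_2 = (0.9412, 0.0000, 0.2353).
‖u_3‖ = 0.9701, so e_3 = (0.9701, 0.0000, 0.2425).

Q = [[-0.1741, 0.1689, 0.9701], [-0.6963, -0.7177, 0.0000], [0.6963, -0.6755, 0.2425]], R = [[5.7446, 2.0889, 5.5705], [0.0000, 2.1532, 0.1689], [0.0000, 0.0000, 0.9701]]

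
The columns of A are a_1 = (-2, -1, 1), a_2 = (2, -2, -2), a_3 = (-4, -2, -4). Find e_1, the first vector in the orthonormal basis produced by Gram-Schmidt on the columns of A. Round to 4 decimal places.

e_1 = (-0.8165, -0.4082, 0.4082)

e_1 = a_1/‖a_1‖ = (-2, -1, 1)/2.4495 = (-0.8165, -0.4082, 0.4082).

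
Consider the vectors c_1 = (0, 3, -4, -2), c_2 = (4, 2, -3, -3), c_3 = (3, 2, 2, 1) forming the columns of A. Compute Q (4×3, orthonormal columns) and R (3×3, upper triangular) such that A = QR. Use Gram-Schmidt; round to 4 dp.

c_1 = (0, 3, -4, -2); ‖c_1‖ = 5.3852, so e_1 = (0.0000, 0.5571, -0.7428, -0.3714).
e_1·c_2 = 0.0000·4 + 0.5571·2 + (-0.7428)·(-3) + (-0.3714)·(-3) = 4.4567.
u_2 = c_2 − 4.4567·e_1 = (4.0000, -0.4828, 0.3103, -1.3448).
‖u_2‖ = 4.2589, so e_2 = (0.9392, -0.1134, 0.0729, -0.3158).
e_1·c_3 = 0.0000·3 + 0.5571·2 + (-0.7428)·2 + (-0.3714)·1 = -0.7428; e_2·c_3 = 0.9392·3 + (-0.1134)·2 + 0.0729·2 + (-0.3158)·1 = 2.4209.
u_3 = c_3 + 0.7428·e_1 − 2.4209·e_2 = (0.7262, 2.6882, 1.2719, 1.4886).
‖u_3‖ = 3.4040, so e_3 = (0.2133, 0.7897, 0.3736, 0.4373).

Q = [[0.0000, 0.9392, 0.2133], [0.5571, -0.1134, 0.7897], [-0.7428, 0.0729, 0.3736], [-0.3714, -0.3158, 0.4373]], R = [[5.3852, 4.4567, -0.7428], [0.0000, 4.2589, 2.4209], [0.0000, 0.0000, 3.4040]]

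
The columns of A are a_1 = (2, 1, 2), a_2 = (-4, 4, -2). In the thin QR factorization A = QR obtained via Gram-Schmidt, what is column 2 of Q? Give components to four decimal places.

q_2 = (-0.4134, 0.9096, -0.0413)

a_1 = (2, 1, 2); ‖a_1‖ = 3.0000, so q_1 = (0.6667, 0.3333, 0.6667).
q_1·a_2 = 0.6667·(-4) + 0.3333·4 + 0.6667·(-2) = -2.6667.
u_2 = a_2 + 2.6667·q_1 = (-2.2222, 4.8889, -0.2222).
‖u_2‖ = 5.3748, so q_2 = (-0.4134, 0.9096, -0.0413).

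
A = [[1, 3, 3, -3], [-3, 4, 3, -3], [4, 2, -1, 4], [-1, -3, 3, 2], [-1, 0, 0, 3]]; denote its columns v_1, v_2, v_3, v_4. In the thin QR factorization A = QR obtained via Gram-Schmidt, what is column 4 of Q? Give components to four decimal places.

v_1 = (1, -3, 4, -1, -1); ‖v_1‖ = 5.2915, so e_1 = (0.1890, -0.5669, 0.7559, -0.1890, -0.1890).
e_1·v_2 = 0.1890·3 + (-0.5669)·4 + 0.7559·2 + (-0.1890)·(-3) + (-0.1890)·0 = 0.3780.
u_2 = v_2 − 0.3780·e_1 = (2.9286, 4.2143, 1.7143, -2.9286, 0.0714).
‖u_2‖ = 6.1528, so e_2 = (0.4760, 0.6849, 0.2786, -0.4760, 0.0116).
e_1·v_3 = 0.1890·3 + (-0.5669)·3 + 0.7559·(-1) + (-0.1890)·3 + (-0.1890)·0 = -2.4568; e_2·v_3 = 0.4760·3 + 0.6849·3 + 0.2786·(-1) + (-0.4760)·3 + 0.0116·0 = 1.7762.
u_3 = v_3 + 2.4568·e_1 − 1.7762·e_2 = (2.6189, 0.3906, 0.3623, 3.3811, -0.4849).
‖u_3‖ = 4.3370, so e_3 = (0.6038, 0.0901, 0.0835, 0.7796, -0.1118).
e_1·v_4 = 0.1890·(-3) + (-0.5669)·(-3) + 0.7559·4 + (-0.1890)·2 + (-0.1890)·3 = 3.2127; e_2·v_4 = 0.4760·(-3) + 0.6849·(-3) + 0.2786·4 + (-0.4760)·2 + 0.0116·3 = -3.2854; e_3·v_4 = 0.6038·(-3) + 0.0901·(-3) + 0.0835·4 + 0.7796·2 + (-0.1118)·3 = -0.5238.
u_4 = v_4 − 3.2127·e_1 + 3.2854·e_2 + 0.5238·e_3 = (-1.7271, 1.1189, 2.5305, 1.4518, 3.5867).
‖u_4‖ = 5.0607, so e_4 = (-0.3413, 0.2211, 0.5000, 0.2869, 0.7087).

e_4 = (-0.3413, 0.2211, 0.5000, 0.2869, 0.7087)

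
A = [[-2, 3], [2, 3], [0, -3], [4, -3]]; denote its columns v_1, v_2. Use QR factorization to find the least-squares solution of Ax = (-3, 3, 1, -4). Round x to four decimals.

q_1 = v_1/‖v_1‖ = (-2, 2, 0, 4)/4.8990 = (-0.4082, 0.4082, 0.0000, 0.8165).
r_{12} = q_1·v_2 = -2.4495.
u_2 = v_2 + 2.4495·q_1 = (2.0000, 4.0000, -3.0000, -1.0000).
‖u_2‖ = 5.4772, so q_2 = (0.3651, 0.7303, -0.5477, -0.1826).
Qᵀb = (-0.8165, 1.2780).
Back-substitute: x_2 = 1.2780/5.4772 = 0.2333.
x_1 = (-0.8165 + 2.4495·0.2333)/4.8990 = -0.0500.

x = (-0.0500, 0.2333)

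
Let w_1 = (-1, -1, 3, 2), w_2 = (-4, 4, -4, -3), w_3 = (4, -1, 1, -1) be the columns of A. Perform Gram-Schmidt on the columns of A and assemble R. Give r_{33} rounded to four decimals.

w_1 = (-1, -1, 3, 2); ‖w_1‖ = 3.8730, so q_1 = (-0.2582, -0.2582, 0.7746, 0.5164).
q_1·w_2 = (-0.2582)·(-4) + (-0.2582)·4 + 0.7746·(-4) + 0.5164·(-3) = -4.6476.
u_2 = w_2 + 4.6476·q_1 = (-5.2000, 2.8000, -0.4000, -0.6000).
‖u_2‖ = 5.9498, so q_2 = (-0.8740, 0.4706, -0.0672, -0.1008).
q_1·w_3 = (-0.2582)·4 + (-0.2582)·(-1) + 0.7746·1 + 0.5164·(-1) = -0.5164; q_2·w_3 = (-0.8740)·4 + 0.4706·(-1) + (-0.0672)·1 + (-0.1008)·(-1) = -3.9329.
u_3 = w_3 + 0.5164·q_1 + 3.9329·q_2 = (0.4294, 0.7175, 1.1356, -1.1299).
r_{33} = ‖u_3‖ = 1.8071.

r_{33} = 1.8071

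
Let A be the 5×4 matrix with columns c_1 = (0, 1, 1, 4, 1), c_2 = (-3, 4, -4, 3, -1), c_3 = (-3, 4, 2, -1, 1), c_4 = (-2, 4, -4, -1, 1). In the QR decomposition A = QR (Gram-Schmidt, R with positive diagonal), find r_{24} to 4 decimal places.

r_{24} = 5.3493

c_1 = (0, 1, 1, 4, 1); ‖c_1‖ = 4.3589, so e_1 = (0.0000, 0.2294, 0.2294, 0.9177, 0.2294).
e_1·c_2 = 0.0000·(-3) + 0.2294·4 + 0.2294·(-4) + 0.9177·3 + 0.2294·(-1) = 2.5236.
u_2 = c_2 − 2.5236·e_1 = (-3.0000, 3.4211, -4.5789, 0.6842, -1.5789).
‖u_2‖ = 6.6807, so e_2 = (-0.4491, 0.5121, -0.6854, 0.1024, -0.2363).
r_{24} = e_2·c_4 = 5.3493.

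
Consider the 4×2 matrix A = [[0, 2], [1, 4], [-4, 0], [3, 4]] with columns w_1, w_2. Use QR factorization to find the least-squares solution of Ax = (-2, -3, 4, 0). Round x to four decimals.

q_1 = w_1/‖w_1‖ = (0, 1, -4, 3)/5.0990 = (0.0000, 0.1961, -0.7845, 0.5883).
r_{12} = q_1·w_2 = 3.1379.
u_2 = w_2 − 3.1379·q_1 = (2.0000, 3.3846, 2.4615, 2.1538).
‖u_2‖ = 5.1141, so q_2 = (0.3911, 0.6618, 0.4813, 0.4212).
Qᵀb = (-3.7262, -0.8423).
Back-substitute: x_2 = -0.8423/5.1141 = -0.1647.
x_1 = (-3.7262 − 3.1379·(-0.1647))/5.0990 = -0.6294.

x = (-0.6294, -0.1647)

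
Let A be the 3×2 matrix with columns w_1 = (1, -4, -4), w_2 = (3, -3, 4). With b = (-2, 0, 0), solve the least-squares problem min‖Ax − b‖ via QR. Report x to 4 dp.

w_1 = (1, -4, -4); ‖w_1‖ = 5.7446, so q_1 = (0.1741, -0.6963, -0.6963).
q_1·w_2 = 0.1741·3 + (-0.6963)·(-3) + (-0.6963)·4 = -0.1741.
u_2 = w_2 + 0.1741·q_1 = (3.0303, -3.1212, 3.8788).
‖u_2‖ = 5.8284, so q_2 = (0.5199, -0.5355, 0.6655).
Qᵀb = (-0.3482, -1.0398).
Back-substitute: x_2 = -1.0398/5.8284 = -0.1784.
x_1 = (-0.3482 + 0.1741·(-0.1784))/5.7446 = -0.0660.

x = (-0.0660, -0.1784)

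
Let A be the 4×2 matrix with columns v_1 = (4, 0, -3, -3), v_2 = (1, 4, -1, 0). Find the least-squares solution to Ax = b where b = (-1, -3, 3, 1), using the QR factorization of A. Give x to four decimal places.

x = (-0.3126, -0.7673)

v_1 = (4, 0, -3, -3); ‖v_1‖ = 5.8310, so e_1 = (0.6860, 0.0000, -0.5145, -0.5145).
e_1·v_2 = 0.6860·1 + 0.0000·4 + (-0.5145)·(-1) + (-0.5145)·0 = 1.2005.
u_2 = v_2 − 1.2005·e_1 = (0.1765, 4.0000, -0.3824, 0.6176).
‖u_2‖ = 4.0693, so e_2 = (0.0434, 0.9830, -0.0940, 0.1518).
Qᵀb = (-2.7440, -3.1224).
Back-substitute: x_2 = -3.1224/4.0693 = -0.7673.
x_1 = (-2.7440 − 1.2005·(-0.7673))/5.8310 = -0.3126.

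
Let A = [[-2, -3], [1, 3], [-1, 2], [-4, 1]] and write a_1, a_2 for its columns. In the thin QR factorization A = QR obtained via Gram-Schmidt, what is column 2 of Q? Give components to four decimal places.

a_1 = (-2, 1, -1, -4); ‖a_1‖ = 4.6904, so e_1 = (-0.4264, 0.2132, -0.2132, -0.8528).
e_1·a_2 = (-0.4264)·(-3) + 0.2132·3 + (-0.2132)·2 + (-0.8528)·1 = 0.6396.
u_2 = a_2 − 0.6396·e_1 = (-2.7273, 2.8636, 2.1364, 1.5455).
‖u_2‖ = 4.7530, so e_2 = (-0.5738, 0.6025, 0.4495, 0.3252).

e_2 = (-0.5738, 0.6025, 0.4495, 0.3252)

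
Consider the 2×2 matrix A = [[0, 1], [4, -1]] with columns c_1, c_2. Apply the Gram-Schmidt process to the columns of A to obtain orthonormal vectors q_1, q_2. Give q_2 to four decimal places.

c_1 = (0, 4); ‖c_1‖ = 4.0000, so q_1 = (0.0000, 1.0000).
q_1·c_2 = 0.0000·1 + 1.0000·(-1) = -1.0000.
u_2 = c_2 + 1.0000·q_1 = (1.0000, 0.0000).
‖u_2‖ = 1.0000, so q_2 = (1.0000, 0.0000).

q_2 = (1.0000, 0.0000)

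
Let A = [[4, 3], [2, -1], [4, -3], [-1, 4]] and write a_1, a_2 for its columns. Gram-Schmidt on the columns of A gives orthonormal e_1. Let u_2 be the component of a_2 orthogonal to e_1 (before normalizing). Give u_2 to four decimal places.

a_1 = (4, 2, 4, -1); ‖a_1‖ = 6.0828, so e_1 = (0.6576, 0.3288, 0.6576, -0.1644).
e_1·a_2 = 0.6576·3 + 0.3288·(-1) + 0.6576·(-3) + (-0.1644)·4 = -0.9864.
u_2 = a_2 + 0.9864·e_1 = (3.6486, -0.6757, -2.3514, 3.8378).

u_2 = (3.6486, -0.6757, -2.3514, 3.8378)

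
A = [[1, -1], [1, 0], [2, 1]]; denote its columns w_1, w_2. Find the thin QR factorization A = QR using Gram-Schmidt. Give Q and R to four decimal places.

w_1 = (1, 1, 2); ‖w_1‖ = 2.4495, so q_1 = (0.4082, 0.4082, 0.8165).
q_1·w_2 = 0.4082·(-1) + 0.4082·0 + 0.8165·1 = 0.4082.
u_2 = w_2 − 0.4082·q_1 = (-1.1667, -0.1667, 0.6667).
‖u_2‖ = 1.3540, so q_2 = (-0.8616, -0.1231, 0.4924).

Q = [[0.4082, -0.8616], [0.4082, -0.1231], [0.8165, 0.4924]], R = [[2.4495, 0.4082], [0.0000, 1.3540]]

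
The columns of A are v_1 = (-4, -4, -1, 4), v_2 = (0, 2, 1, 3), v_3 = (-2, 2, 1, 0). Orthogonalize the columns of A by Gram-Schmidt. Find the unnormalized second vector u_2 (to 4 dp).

v_1 = (-4, -4, -1, 4); ‖v_1‖ = 7.0000, so e_1 = (-0.5714, -0.5714, -0.1429, 0.5714).
e_1·v_2 = (-0.5714)·0 + (-0.5714)·2 + (-0.1429)·1 + 0.5714·3 = 0.4286.
u_2 = v_2 − 0.4286·e_1 = (0.2449, 2.2449, 1.0612, 2.7551).

u_2 = (0.2449, 2.2449, 1.0612, 2.7551)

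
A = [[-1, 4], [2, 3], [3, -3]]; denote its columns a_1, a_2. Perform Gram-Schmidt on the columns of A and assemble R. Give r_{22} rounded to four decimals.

r_{22} = 5.5227

q_1 = a_1/‖a_1‖ = (-1, 2, 3)/3.7417 = (-0.2673, 0.5345, 0.8018).
r_{12} = q_1·a_2 = -1.8708.
u_2 = a_2 + 1.8708·q_1 = (3.5000, 4.0000, -1.5000).
r_{22} = ‖u_2‖ = 5.5227.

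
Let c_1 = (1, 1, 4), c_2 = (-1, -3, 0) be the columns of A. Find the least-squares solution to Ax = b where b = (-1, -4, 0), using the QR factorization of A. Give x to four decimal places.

c_1 = (1, 1, 4); ‖c_1‖ = 4.2426, so e_1 = (0.2357, 0.2357, 0.9428).
e_1·c_2 = 0.2357·(-1) + 0.2357·(-3) + 0.9428·0 = -0.9428.
u_2 = c_2 + 0.9428·e_1 = (-0.7778, -2.7778, 0.8889).
‖u_2‖ = 3.0185, so e_2 = (-0.2577, -0.9203, 0.2945).
Qᵀb = (-1.1785, 3.9387).
Back-substitute: x_2 = 3.9387/3.0185 = 1.3049.
x_1 = (-1.1785 + 0.9428·1.3049)/4.2426 = 0.0122.

x = (0.0122, 1.3049)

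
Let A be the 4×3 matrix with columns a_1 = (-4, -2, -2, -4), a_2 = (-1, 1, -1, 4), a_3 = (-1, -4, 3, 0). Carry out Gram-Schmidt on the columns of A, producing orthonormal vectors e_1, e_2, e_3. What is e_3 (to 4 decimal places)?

e_3 = (-0.2043, -0.7337, 0.5851, 0.2786)

a_1 = (-4, -2, -2, -4); ‖a_1‖ = 6.3246, so e_1 = (-0.6325, -0.3162, -0.3162, -0.6325).
e_1·a_2 = (-0.6325)·(-1) + (-0.3162)·1 + (-0.3162)·(-1) + (-0.6325)·4 = -1.8974.
u_2 = a_2 + 1.8974·e_1 = (-2.2000, 0.4000, -1.6000, 2.8000).
‖u_2‖ = 3.9243, so e_2 = (-0.5606, 0.1019, -0.4077, 0.7135).
e_1·a_3 = (-0.6325)·(-1) + (-0.3162)·(-4) + (-0.3162)·3 + (-0.6325)·0 = 0.9487; e_2·a_3 = (-0.5606)·(-1) + 0.1019·(-4) + (-0.4077)·3 + 0.7135·0 = -1.0703.
u_3 = a_3 − 0.9487·e_1 + 1.0703·e_2 = (-1.0000, -3.5909, 2.8636, 1.3636).
‖u_3‖ = 4.8943, so e_3 = (-0.2043, -0.7337, 0.5851, 0.2786).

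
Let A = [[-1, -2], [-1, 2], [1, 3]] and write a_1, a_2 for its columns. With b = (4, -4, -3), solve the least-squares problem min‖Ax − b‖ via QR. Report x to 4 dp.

x = (0.5714, -1.5714)

q_1 = a_1/‖a_1‖ = (-1, -1, 1)/1.7321 = (-0.5774, -0.5774, 0.5774).
r_{12} = q_1·a_2 = 1.7321.
u_2 = a_2 − 1.7321·q_1 = (-1.0000, 3.0000, 2.0000).
‖u_2‖ = 3.7417, so q_2 = (-0.2673, 0.8018, 0.5345).
Qᵀb = (-1.7321, -5.8797).
Back-substitute: x_2 = -5.8797/3.7417 = -1.5714.
x_1 = (-1.7321 − 1.7321·(-1.5714))/1.7321 = 0.5714.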